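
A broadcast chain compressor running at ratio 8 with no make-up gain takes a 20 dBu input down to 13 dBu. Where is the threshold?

12 dBu

Gain reduction = 20 − 13 = 7 dB; output overshoot = GR / (R − 1) = 7 / 7 = 1 dB.
Threshold = output − output overshoot = 13 − 1 = 12 dBu.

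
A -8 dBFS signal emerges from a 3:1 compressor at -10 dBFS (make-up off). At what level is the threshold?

Let T be the threshold. Output overshoot = (input overshoot)/R, so -10 − T = (-8 − T)/3.
3·(-10 − T) = -8 − T → 2·T = -30 − (-8) = -22.
T = -22/2 = -11 dBFS.

-11 dBFS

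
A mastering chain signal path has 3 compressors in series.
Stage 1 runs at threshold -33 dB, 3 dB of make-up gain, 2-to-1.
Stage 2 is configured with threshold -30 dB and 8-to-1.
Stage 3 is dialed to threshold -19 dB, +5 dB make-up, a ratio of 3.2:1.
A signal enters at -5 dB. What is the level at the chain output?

-23.25 dB

Stage 1: overshoot 28 dB → 28/2 = 14 dB → -19 dB; +3 dB make-up → -16 dB.
Stage 2: overshoot 14 dB → 14/8 = 1.75 dB → -28.25 dB.
Stage 3: -28.25 dB is at or below the -19 dB threshold — no compression; make-up brings it to -23.25 dB.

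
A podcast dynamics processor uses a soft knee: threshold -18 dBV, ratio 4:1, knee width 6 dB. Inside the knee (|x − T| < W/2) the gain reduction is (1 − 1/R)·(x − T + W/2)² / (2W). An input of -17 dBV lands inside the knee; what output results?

-18 dBV

x − T + W/2 = -17 − (-18) + 3 = 4.
GR = (1 − 1/4) × 4² / 12 = 0.75 × 16 / 12 = 1 dB.
Output = -17 − 1 = -18 dBV.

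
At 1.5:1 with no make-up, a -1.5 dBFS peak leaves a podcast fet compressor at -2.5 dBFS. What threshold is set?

-4.5 dBFS

Gain reduction = -1.5 − (-2.5) = 1 dB; output overshoot = GR / (R − 1) = 1 / 0.5 = 2 dB.
Threshold = output − output overshoot = -2.5 − 2 = -4.5 dBFS.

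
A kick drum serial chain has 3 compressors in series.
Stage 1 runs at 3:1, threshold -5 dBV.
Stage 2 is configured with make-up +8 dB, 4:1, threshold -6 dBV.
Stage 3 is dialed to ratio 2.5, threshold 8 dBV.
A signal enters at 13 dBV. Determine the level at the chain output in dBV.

Stage 1: overshoot 18 dB → 18/3 = 6 dB → 1 dBV.
Stage 2: 7 dB above -6 dBV, reduced 4:1 to 1.75 dB above → -4.25 dBV; +8 dB make-up → 3.75 dBV.
Stage 3: 3.75 dBV ≤ 8 dBV, so stage 3 doesn't engage; output 3.75 dBV.

3.75 dBV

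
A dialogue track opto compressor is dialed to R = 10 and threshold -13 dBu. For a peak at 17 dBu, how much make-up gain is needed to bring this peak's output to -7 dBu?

3 dB

Without make-up, output = threshold + overshoot/10 = -13 + 3 = -10 dBu.
Gap to target: 3 dB.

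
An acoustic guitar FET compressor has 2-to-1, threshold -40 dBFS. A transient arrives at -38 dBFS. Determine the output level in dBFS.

Overshoot: -38 − (-40) = 2 dB.
2:1 compression reduces that to 2/2 = 1 dB over.
So the level is -40 + 1 = -39 dBFS.

-39 dBFS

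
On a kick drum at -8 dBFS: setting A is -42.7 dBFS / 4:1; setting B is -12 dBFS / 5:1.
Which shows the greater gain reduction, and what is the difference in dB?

A, by 22.825 dB

A: 34.7 dB over, compressed to 8.675 dB over, so 26.025 dB of GR.
B: 4 dB over, compressed to 0.8 dB over, so 3.2 dB of GR.
Difference: 22.825 dB in favour of A.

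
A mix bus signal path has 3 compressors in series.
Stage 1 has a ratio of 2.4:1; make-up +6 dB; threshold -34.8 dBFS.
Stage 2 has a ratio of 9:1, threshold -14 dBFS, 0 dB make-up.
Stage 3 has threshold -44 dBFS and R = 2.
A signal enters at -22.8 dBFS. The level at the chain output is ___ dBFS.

-33.9 dBFS

Stage 1: 12 dB above -34.8 dBFS, reduced 2.4:1 to 5 dB above → -29.8 dBFS; +6 dB make-up → -23.8 dBFS.
Stage 2: -23.8 dBFS ≤ -14 dBFS, so stage 2 doesn't engage; output -23.8 dBFS.
Stage 3: 20.2 dB above -44 dBFS, reduced 2:1 to 10.1 dB above → -33.9 dBFS.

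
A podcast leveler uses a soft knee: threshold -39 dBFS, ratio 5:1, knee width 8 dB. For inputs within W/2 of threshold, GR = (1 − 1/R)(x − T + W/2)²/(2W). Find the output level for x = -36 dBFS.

-38.45 dBFS

x − T + W/2 = -36 − (-39) + 4 = 7.
GR = (1 − 1/5) × 7² / 16 = 0.8 × 49 / 16 = 2.45 dB.
Output = -36 − 2.45 = -38.45 dBFS.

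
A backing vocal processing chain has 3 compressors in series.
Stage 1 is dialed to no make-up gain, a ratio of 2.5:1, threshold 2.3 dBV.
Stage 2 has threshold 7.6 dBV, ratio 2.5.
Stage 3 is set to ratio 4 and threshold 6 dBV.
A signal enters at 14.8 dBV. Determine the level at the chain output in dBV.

Stage 1: 14.8 dBV is 12.5 dB over 2.3 dBV; at 2.5:1 that becomes 5 dB over, giving 7.3 dBV.
Stage 2: below threshold (7.3 ≤ 7.6); passes unchanged; output 7.3 dBV.
Stage 3: overshoot 1.3 dB → 1.3/4 = 0.325 dB → 6.325 dBV.

6.325 dBV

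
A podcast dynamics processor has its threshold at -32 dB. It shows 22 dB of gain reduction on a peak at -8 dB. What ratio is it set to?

Input overshoot = -8 − (-32) = 24 dB.
Output overshoot = 24 − 22 = 2 dB.
Ratio = input overshoot / output overshoot = 24 / 2 = 12.

12:1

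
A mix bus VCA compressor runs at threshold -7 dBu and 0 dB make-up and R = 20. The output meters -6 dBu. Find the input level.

That's 1 dB above the -7 dBu threshold.
Undo the ratio: input overshoot = 1 × 20 = 20 dB, giving input = 13 dBu.

13 dBu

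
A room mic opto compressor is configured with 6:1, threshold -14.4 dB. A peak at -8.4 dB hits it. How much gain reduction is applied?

Overshoot = -8.4 − (-14.4) = 6 dB.
A 6:1 ratio leaves 1 dB of that excess.
Gain reduction = 6 − 1 = 5 dB.

5 dB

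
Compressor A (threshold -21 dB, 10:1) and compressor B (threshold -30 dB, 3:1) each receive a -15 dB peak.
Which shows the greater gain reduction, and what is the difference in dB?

B, by 4.6 dB

A: overshoot 6 dB → output overshoot 0.6 dB → GR 5.4 dB.
B: overshoot 15 dB → output overshoot 5 dB → GR 10 dB.
B reduces 4.6 dB more.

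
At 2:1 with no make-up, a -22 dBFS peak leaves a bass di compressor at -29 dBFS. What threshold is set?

-36 dBFS

Gain reduction = -22 − (-29) = 7 dB; output overshoot = GR / (R − 1) = 7 / 1 = 7 dB.
Threshold = output − output overshoot = -29 − 7 = -36 dBFS.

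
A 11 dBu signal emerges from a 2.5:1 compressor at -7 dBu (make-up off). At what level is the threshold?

Input is 30 dB above T (since output overshoot × R = input overshoot: (-7 − T)·2.5 = 11 − T gives T = -19 dBu).
Check: -19 + (11 − (-19))/2.5 = -19 + 12 = -7 dBu. ✓

-19 dBu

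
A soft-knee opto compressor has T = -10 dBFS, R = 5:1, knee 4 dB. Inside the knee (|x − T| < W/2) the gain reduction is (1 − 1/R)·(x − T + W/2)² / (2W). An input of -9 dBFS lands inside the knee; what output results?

x − T + W/2 = -9 − (-10) + 2 = 3.
GR = (1 − 1/5) × 3² / 8 = 0.8 × 9 / 8 = 0.9 dB.
Output = -9 − 0.9 = -9.9 dBFS.

-9.9 dBFS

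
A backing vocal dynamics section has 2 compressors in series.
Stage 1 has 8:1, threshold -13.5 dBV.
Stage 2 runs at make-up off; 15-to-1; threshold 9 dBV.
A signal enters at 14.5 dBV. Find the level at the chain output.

-10 dBV

Stage 1: 28 dB above -13.5 dBV, reduced 8:1 to 3.5 dB above → -10 dBV.
Stage 2: below threshold (-10 ≤ 9); passes unchanged; output -10 dBV.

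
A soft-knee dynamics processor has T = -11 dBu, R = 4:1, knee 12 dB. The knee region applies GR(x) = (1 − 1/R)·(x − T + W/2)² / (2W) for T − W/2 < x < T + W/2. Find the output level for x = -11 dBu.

-12.125 dBu

x − T + W/2 = -11 − (-11) + 6 = 6.
GR = (1 − 1/4) × 6² / 24 = 0.75 × 36 / 24 = 1.125 dB.
Output = -11 − 1.125 = -12.125 dBu.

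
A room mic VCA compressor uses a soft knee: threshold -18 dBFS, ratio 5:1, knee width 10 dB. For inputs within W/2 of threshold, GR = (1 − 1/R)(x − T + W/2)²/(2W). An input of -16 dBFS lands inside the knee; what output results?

-17.96 dBFS

x − T + W/2 = -16 − (-18) + 5 = 7.
GR = (1 − 1/5) × 7² / 20 = 0.8 × 49 / 20 = 1.96 dB.
Output = -16 − 1.96 = -17.96 dBFS.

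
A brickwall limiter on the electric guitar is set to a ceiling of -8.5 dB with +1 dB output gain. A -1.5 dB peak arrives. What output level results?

-7.5 dB

At ∞:1, everything above -8.5 dB is held at the ceiling.
Output gain then adds 1 dB: -8.5 + 1 = -7.5 dB.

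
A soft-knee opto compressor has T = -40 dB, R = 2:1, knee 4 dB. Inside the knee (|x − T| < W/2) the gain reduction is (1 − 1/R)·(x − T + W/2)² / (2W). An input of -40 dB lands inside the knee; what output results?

-40.25 dB

x − T + W/2 = -40 − (-40) + 2 = 2.
GR = (1 − 1/2) × 2² / 8 = 0.5 × 4 / 8 = 0.25 dB.
Output = -40 − 0.25 = -40.25 dB.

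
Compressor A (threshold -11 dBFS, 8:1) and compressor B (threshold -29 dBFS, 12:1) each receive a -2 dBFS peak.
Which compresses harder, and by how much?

A: overshoot 9 dB → output overshoot 1.125 dB → GR 7.875 dB.
B: overshoot 27 dB → output overshoot 2.25 dB → GR 24.75 dB.
B applies 16.875 dB more gain reduction.

B, by 16.875 dB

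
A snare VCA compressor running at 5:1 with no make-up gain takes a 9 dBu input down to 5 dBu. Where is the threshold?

Input is 5 dB above T (since output overshoot × R = input overshoot: (5 − T)·5 = 9 − T gives T = 4 dBu).
Check: 4 + (9 − 4)/5 = 4 + 1 = 5 dBu. ✓

4 dBu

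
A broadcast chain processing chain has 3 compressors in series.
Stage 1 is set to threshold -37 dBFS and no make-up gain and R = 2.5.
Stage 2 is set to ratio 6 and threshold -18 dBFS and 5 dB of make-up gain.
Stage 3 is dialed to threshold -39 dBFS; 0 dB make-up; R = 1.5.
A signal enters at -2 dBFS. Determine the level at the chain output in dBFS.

-25 dBFS

Stage 1: overshoot 35 dB → 35/2.5 = 14 dB → -23 dBFS.
Stage 2: -23 dBFS is at or below the -18 dBFS threshold — no compression; make-up brings it to -18 dBFS.
Stage 3: -18 dBFS is 21 dB over -39 dBFS; at 1.5:1 that becomes 14 dB over, giving -25 dBFS.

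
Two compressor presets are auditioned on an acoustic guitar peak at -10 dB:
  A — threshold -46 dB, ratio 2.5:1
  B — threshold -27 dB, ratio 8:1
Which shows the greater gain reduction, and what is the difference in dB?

A, by 6.725 dB

A: 36 dB over, compressed to 14.4 dB over, so 21.6 dB of GR.
B: 17 dB over, compressed to 2.125 dB over, so 14.875 dB of GR.
Difference: 6.725 dB in favour of A.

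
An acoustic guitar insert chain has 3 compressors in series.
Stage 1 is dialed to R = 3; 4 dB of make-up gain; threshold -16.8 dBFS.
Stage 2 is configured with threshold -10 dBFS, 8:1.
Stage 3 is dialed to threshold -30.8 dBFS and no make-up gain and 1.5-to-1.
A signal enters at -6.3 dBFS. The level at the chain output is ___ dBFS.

-16.875 dBFS

Stage 1: 10.5 dB above -16.8 dBFS, reduced 3:1 to 3.5 dB above → -13.3 dBFS; +4 dB make-up → -9.3 dBFS.
Stage 2: overshoot 0.7 dB → 0.7/8 = 0.0875 dB → -9.9125 dBFS.
Stage 3: -9.9125 dBFS is 20.8875 dB over -30.8 dBFS; at 1.5:1 that becomes 13.925 dB over, giving -16.875 dBFS.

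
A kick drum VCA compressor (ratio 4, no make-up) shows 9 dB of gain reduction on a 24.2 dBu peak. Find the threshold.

12.2 dBu

Let T be the threshold. Output overshoot = (input overshoot)/R, so 15.2 − T = (24.2 − T)/4.
4·(15.2 − T) = 24.2 − T → 3·T = 60.8 − 24.2 = 36.6.
T = 36.6/3 = 12.2 dBu.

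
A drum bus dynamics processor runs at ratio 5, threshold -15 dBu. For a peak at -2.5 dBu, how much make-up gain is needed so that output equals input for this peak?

10 dB

Without make-up, output = threshold + overshoot/5 = -15 + 2.5 = -12.5 dBu.
Gap to target: 10 dB.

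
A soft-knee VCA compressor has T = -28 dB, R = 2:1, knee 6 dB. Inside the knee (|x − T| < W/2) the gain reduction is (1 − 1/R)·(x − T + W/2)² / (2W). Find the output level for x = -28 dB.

x − T + W/2 = -28 − (-28) + 3 = 3.
GR = (1 − 1/2) × 3² / 12 = 0.5 × 9 / 12 = 0.375 dB.
Output = -28 − 0.375 = -28.375 dB.

-28.375 dB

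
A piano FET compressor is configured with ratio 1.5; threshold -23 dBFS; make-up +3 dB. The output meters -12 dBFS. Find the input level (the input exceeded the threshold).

Remove make-up: -12 − 3 = -15 dBFS.
Post-compression overshoot = -15 − (-23) = 8 dB.
Undo the ratio: input overshoot = 8 × 1.5 = 12 dB, giving input = -11 dBFS.

-11 dBFS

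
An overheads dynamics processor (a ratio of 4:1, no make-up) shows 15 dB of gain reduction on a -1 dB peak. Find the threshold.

Input is 20 dB above T (since output overshoot × R = input overshoot: (-16 − T)·4 = -1 − T gives T = -21 dB).
Check: -21 + (-1 − (-21))/4 = -21 + 5 = -16 dB. ✓

-21 dB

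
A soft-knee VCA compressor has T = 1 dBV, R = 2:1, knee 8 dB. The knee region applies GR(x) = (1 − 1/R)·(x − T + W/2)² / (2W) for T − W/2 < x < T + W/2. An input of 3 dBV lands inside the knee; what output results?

1.875 dBV

x − T + W/2 = 3 − 1 + 4 = 6.
GR = (1 − 1/2) × 6² / 16 = 0.5 × 36 / 16 = 1.125 dB.
Output = 3 − 1.125 = 1.875 dBV.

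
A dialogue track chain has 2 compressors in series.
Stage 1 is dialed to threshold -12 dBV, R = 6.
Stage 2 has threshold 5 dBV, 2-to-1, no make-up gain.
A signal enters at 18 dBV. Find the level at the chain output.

-7 dBV

Stage 1: 18 dBV is 30 dB over -12 dBV; at 6:1 that becomes 5 dB over, giving -7 dBV.
Stage 2: below threshold (-7 ≤ 5); passes unchanged; output -7 dBV.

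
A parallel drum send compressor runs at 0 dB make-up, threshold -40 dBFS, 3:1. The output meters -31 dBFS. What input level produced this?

Post-compression overshoot = -31 − (-40) = 9 dB.
Before 3:1 compression the overshoot was 9 × 3 = 27 dB, so input = -40 + 27 = -13 dBFS.

-13 dBFS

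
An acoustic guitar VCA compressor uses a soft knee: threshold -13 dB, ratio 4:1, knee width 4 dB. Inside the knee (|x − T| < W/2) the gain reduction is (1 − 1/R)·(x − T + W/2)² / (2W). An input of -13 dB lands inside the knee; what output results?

x − T + W/2 = -13 − (-13) + 2 = 2.
GR = (1 − 1/4) × 2² / 8 = 0.75 × 4 / 8 = 0.375 dB.
Output = -13 − 0.375 = -13.375 dB.

-13.375 dB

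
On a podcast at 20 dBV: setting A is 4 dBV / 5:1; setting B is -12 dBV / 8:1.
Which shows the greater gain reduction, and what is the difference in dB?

B, by 15.2 dB

A: overshoot 16 dB → output overshoot 3.2 dB → GR 12.8 dB.
B: overshoot 32 dB → output overshoot 4 dB → GR 28 dB.
B reduces 15.2 dB more.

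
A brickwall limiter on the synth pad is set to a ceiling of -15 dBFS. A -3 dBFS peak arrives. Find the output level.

-15 dBFS

At ∞:1, everything above -15 dBFS is held at the ceiling.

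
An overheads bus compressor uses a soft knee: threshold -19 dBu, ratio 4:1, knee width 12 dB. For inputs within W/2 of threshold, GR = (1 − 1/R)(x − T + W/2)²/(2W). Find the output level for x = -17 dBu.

x − T + W/2 = -17 − (-19) + 6 = 8.
GR = (1 − 1/4) × 8² / 24 = 0.75 × 64 / 24 = 2 dB.
Output = -17 − 2 = -19 dBu.

-19 dBu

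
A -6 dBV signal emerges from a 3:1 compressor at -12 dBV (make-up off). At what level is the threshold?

Input is 9 dB above T (since output overshoot × R = input overshoot: (-12 − T)·3 = -6 − T gives T = -15 dBV).
Check: -15 + (-6 − (-15))/3 = -15 + 3 = -12 dBV. ✓

-15 dBV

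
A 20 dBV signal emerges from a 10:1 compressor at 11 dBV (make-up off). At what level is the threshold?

Input is 10 dB above T (since output overshoot × R = input overshoot: (11 − T)·10 = 20 − T gives T = 10 dBV).
Check: 10 + (20 − 10)/10 = 10 + 1 = 11 dBV. ✓

10 dBV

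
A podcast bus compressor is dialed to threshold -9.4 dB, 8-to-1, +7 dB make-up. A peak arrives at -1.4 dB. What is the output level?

The input is 8 dB above the -9.4 dB threshold.
8:1 compression reduces that to 8/8 = 1 dB over.
That puts the output at -8.4 dB; make-up adds 7 dB, giving -1.4 dB.

-1.4 dB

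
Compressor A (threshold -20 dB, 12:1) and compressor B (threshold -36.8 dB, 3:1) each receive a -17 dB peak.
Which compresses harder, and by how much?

B, by 10.45 dB

A: 3 dB over, compressed to 0.25 dB over, so 2.75 dB of GR.
B: 19.8 dB over, compressed to 6.6 dB over, so 13.2 dB of GR.
B reduces 10.45 dB more.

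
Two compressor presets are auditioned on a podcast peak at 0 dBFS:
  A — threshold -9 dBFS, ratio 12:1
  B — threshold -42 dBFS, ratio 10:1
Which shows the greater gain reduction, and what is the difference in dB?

A: 9 dB over, compressed to 0.75 dB over, so 8.25 dB of GR.
B: 42 dB over, compressed to 4.2 dB over, so 37.8 dB of GR.
B reduces 29.55 dB more.

B, by 29.55 dB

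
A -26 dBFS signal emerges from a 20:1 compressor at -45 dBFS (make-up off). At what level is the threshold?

-46 dBFS

Input is 20 dB above T (since output overshoot × R = input overshoot: (-45 − T)·20 = -26 − T gives T = -46 dBFS).
Check: -46 + (-26 − (-46))/20 = -46 + 1 = -45 dBFS. ✓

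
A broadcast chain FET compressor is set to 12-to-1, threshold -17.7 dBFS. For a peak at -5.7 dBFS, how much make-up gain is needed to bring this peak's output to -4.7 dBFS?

12 dB

Overshoot 12 dB → 12/12 = 1 dB after compression, so the compressed level is -17.7 + 1 = -16.7 dBFS.
Make-up = target − compressed = -4.7 − (-16.7) = 12 dB.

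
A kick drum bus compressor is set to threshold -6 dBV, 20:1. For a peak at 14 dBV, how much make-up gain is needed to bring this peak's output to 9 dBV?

14 dB

Overshoot 20 dB → 20/20 = 1 dB after compression, so the compressed level is -6 + 1 = -5 dBV.
Make-up = target − compressed = 9 − (-5) = 14 dB.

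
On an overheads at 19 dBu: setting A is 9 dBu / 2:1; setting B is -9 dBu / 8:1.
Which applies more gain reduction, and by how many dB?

A: overshoot 10 dB → output overshoot 5 dB → GR 5 dB.
B: overshoot 28 dB → output overshoot 3.5 dB → GR 24.5 dB.
B reduces 19.5 dB more.

B, by 19.5 dB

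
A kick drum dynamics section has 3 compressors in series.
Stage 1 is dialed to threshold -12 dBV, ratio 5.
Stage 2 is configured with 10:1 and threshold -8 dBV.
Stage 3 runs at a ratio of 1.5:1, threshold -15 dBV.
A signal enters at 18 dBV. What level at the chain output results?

-10.2 dBV

Stage 1: overshoot 30 dB → 30/5 = 6 dB → -6 dBV.
Stage 2: overshoot 2 dB → 2/10 = 0.2 dB → -7.8 dBV.
Stage 3: overshoot 7.2 dB → 7.2/1.5 = 4.8 dB → -10.2 dBV.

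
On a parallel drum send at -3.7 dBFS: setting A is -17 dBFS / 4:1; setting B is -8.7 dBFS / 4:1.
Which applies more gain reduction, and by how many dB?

A: 13.3 dB over, compressed to 3.325 dB over, so 9.975 dB of GR.
B: 5 dB over, compressed to 1.25 dB over, so 3.75 dB of GR.
A applies 6.225 dB more gain reduction.

A, by 6.225 dB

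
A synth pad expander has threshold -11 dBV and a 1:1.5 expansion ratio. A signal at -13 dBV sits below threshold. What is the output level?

-14 dBV

The input is 2 dB below the -11 dBV threshold.
A 1:1.5 expander multiplies undershoot by 1.5: 2 × 1.5 = 3 dB below threshold.
Output = -11 − 3 = -14 dBV.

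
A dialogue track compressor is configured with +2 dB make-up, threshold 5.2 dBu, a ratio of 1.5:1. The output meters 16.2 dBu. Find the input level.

18.7 dBu

Stripping the +2 dB make-up gives 14.2 dBu at the gain stage.
That's 9 dB above the 5.2 dBu threshold.
Undo the ratio: input overshoot = 9 × 1.5 = 13.5 dB, giving input = 18.7 dBu.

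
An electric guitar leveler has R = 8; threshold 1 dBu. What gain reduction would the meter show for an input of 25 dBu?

The signal is 24 dB above threshold.
After 8:1 compression the overshoot becomes 24/8 = 3 dB.
GR = overshoot in − overshoot out = 24 − 3 = 21 dB.

21 dB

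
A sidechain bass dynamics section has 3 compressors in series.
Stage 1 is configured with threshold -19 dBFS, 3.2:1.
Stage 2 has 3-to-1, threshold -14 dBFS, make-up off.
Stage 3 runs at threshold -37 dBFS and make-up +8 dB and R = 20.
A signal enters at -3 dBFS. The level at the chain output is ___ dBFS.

Stage 1: -3 dBFS is 16 dB over -19 dBFS; at 3.2:1 that becomes 5 dB over, giving -14 dBFS.
Stage 2: -14 dBFS is at or below the -14 dBFS threshold — no compression; output -14 dBFS.
Stage 3: 23 dB above -37 dBFS, reduced 20:1 to 1.15 dB above → -35.85 dBFS; +8 dB make-up → -27.85 dBFS.

-27.85 dBFS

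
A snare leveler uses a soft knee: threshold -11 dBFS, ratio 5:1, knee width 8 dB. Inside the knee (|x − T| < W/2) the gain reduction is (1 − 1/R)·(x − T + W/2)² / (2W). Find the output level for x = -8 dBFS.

-10.45 dBFS

x − T + W/2 = -8 − (-11) + 4 = 7.
GR = (1 − 1/5) × 7² / 16 = 0.8 × 49 / 16 = 2.45 dB.
Output = -8 − 2.45 = -10.45 dBFS.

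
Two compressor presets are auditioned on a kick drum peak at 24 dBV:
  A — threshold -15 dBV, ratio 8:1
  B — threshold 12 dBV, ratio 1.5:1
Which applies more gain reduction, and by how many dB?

A, by 30.125 dB

A: overshoot 39 dB → output overshoot 4.875 dB → GR 34.125 dB.
B: overshoot 12 dB → output overshoot 8 dB → GR 4 dB.
A reduces 30.125 dB more.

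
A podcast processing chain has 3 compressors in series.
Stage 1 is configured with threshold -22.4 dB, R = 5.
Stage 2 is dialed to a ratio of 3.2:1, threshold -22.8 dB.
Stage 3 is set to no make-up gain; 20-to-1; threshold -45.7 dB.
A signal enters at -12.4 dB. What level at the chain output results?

-44.5175 dB

Stage 1: overshoot 10 dB → 10/5 = 2 dB → -20.4 dB.
Stage 2: -20.4 dB is 2.4 dB over -22.8 dB; at 3.2:1 that becomes 0.75 dB over, giving -22.05 dB.
Stage 3: overshoot 23.65 dB → 23.65/20 = 1.1825 dB → -44.5175 dB.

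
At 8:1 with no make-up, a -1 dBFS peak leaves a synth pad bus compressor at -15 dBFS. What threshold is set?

Let T be the threshold. Output overshoot = (input overshoot)/R, so -15 − T = (-1 − T)/8.
8·(-15 − T) = -1 − T → 7·T = -120 − (-1) = -119.
T = -119/7 = -17 dBFS.

-17 dBFS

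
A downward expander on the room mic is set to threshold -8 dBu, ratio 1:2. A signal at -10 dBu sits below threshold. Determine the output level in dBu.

-12 dBu

Below threshold, a 1:2 expander applies gain = (2−1)×(T − x) of attenuation.
(2−1) × 2 = 2 dB, so output = -10 − 2 = -12 dBu.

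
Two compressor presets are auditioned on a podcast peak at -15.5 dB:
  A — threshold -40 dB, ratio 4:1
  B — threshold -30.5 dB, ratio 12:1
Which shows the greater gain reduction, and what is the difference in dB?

A: GR = 24.5 − 24.5/4 = 18.375 dB.
B: GR = 15 − 15/12 = 13.75 dB.
A applies 4.625 dB more gain reduction.

A, by 4.625 dB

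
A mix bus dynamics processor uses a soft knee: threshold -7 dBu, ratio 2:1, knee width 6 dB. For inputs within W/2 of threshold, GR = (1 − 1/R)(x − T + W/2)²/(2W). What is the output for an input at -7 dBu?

x − T + W/2 = -7 − (-7) + 3 = 3.
GR = (1 − 1/2) × 3² / 12 = 0.5 × 9 / 12 = 0.375 dB.
Output = -7 − 0.375 = -7.375 dBu.

-7.375 dBu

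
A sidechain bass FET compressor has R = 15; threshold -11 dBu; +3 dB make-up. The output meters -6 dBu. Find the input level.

Remove make-up: -6 − 3 = -9 dBu.
Post-compression overshoot = -9 − (-11) = 2 dB.
Undo the ratio: input overshoot = 2 × 15 = 30 dB, giving input = 19 dBu.

19 dBu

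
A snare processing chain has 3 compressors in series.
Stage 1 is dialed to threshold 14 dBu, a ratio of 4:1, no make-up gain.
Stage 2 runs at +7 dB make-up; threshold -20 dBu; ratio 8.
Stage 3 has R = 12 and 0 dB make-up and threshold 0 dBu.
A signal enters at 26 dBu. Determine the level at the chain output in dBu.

-8.375 dBu

Stage 1: overshoot 12 dB → 12/4 = 3 dB → 17 dBu.
Stage 2: 17 dBu is 37 dB over -20 dBu; at 8:1 that becomes 4.625 dB over, giving -15.375 dBu; +7 dB make-up → -8.375 dBu.
Stage 3: -8.375 dBu ≤ 0 dBu, so stage 3 doesn't engage; output -8.375 dBu.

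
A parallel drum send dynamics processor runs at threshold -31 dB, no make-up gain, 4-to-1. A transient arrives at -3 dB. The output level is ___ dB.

-24 dB

-3 dB sits 28 dB over threshold.
4:1 compression reduces that to 28/4 = 7 dB over.
Output = -31 + 7 = -24 dB.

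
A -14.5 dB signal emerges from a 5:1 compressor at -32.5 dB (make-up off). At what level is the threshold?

-37 dB

Gain reduction = -14.5 − (-32.5) = 18 dB; output overshoot = GR / (R − 1) = 18 / 4 = 4.5 dB.
Threshold = output − output overshoot = -32.5 − 4.5 = -37 dB.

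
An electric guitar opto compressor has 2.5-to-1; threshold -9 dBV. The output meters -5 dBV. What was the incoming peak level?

1 dBV

The compressed level sits -5 − (-9) = 4 dB over threshold.
Undo the ratio: input overshoot = 4 × 2.5 = 10 dB, giving input = 1 dBV.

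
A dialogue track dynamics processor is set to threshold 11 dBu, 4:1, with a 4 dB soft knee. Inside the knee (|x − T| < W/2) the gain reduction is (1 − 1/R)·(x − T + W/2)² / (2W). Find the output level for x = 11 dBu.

x − T + W/2 = 11 − 11 + 2 = 2.
GR = (1 − 1/4) × 2² / 8 = 0.75 × 4 / 8 = 0.375 dB.
Output = 11 − 0.375 = 10.625 dBu.

10.625 dBu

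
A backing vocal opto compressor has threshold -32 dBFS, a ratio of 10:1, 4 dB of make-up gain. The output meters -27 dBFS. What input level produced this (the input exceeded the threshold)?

-22 dBFS

Before make-up, the level was -27 − 4 = -31 dBFS.
That's 1 dB above the -32 dBFS threshold.
Before 10:1 compression the overshoot was 1 × 10 = 10 dB, so input = -32 + 10 = -22 dBFS.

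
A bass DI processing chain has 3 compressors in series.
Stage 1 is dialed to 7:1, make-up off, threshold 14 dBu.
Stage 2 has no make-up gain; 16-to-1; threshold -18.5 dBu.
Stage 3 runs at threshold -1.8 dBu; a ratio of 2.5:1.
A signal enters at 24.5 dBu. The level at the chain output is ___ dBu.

Stage 1: 10.5 dB above 14 dBu, reduced 7:1 to 1.5 dB above → 15.5 dBu.
Stage 2: 15.5 dBu is 34 dB over -18.5 dBu; at 16:1 that becomes 2.125 dB over, giving -16.375 dBu.
Stage 3: below threshold (-16.375 ≤ -1.8); passes unchanged; output -16.375 dBu.

-16.375 dBu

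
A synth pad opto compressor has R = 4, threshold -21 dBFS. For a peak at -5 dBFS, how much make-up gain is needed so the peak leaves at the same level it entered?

The peak compresses to -21 + 16/4 = -17 dBFS.
To reach -5 dBFS requires -5 − (-17) = 12 dB of make-up.

12 dB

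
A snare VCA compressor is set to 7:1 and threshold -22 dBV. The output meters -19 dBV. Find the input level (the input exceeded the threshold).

The compressed level sits -19 − (-22) = 3 dB over threshold.
Undo the ratio: input overshoot = 3 × 7 = 21 dB, giving input = -1 dBV.

-1 dBV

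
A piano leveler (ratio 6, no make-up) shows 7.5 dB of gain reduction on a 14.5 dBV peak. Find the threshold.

Gain reduction = 14.5 − 7 = 7.5 dB; output overshoot = GR / (R − 1) = 7.5 / 5 = 1.5 dB.
Threshold = output − output overshoot = 7 − 1.5 = 5.5 dBV.

5.5 dBV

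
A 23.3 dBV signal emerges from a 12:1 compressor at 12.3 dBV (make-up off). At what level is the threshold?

11.3 dBV

Gain reduction = 23.3 − 12.3 = 11 dB; output overshoot = GR / (R − 1) = 11 / 11 = 1 dB.
Threshold = output − output overshoot = 12.3 − 1 = 11.3 dBV.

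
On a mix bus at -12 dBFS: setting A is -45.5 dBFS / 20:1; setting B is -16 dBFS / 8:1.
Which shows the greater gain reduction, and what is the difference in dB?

A, by 28.325 dB

A: overshoot 33.5 dB → output overshoot 1.675 dB → GR 31.825 dB.
B: overshoot 4 dB → output overshoot 0.5 dB → GR 3.5 dB.
A applies 28.325 dB more gain reduction.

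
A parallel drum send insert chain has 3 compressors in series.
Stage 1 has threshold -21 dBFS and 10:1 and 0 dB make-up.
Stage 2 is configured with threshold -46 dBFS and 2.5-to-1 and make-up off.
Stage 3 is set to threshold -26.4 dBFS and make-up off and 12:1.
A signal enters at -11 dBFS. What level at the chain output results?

-35.6 dBFS

Stage 1: -11 dBFS is 10 dB over -21 dBFS; at 10:1 that becomes 1 dB over, giving -20 dBFS.
Stage 2: -20 dBFS is 26 dB over -46 dBFS; at 2.5:1 that becomes 10.4 dB over, giving -35.6 dBFS.
Stage 3: below threshold (-35.6 ≤ -26.4); passes unchanged; output -35.6 dBFS.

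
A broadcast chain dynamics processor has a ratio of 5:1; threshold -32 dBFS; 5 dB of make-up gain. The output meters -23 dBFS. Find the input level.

-12 dBFS

Before make-up, the level was -23 − 5 = -28 dBFS.
The compressed level sits -28 − (-32) = 4 dB over threshold.
Before 5:1 compression the overshoot was 4 × 5 = 20 dB, so input = -32 + 20 = -12 dBFS.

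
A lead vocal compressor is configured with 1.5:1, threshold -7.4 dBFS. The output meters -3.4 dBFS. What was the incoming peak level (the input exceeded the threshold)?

-1.4 dBFS

The compressed level sits -3.4 − (-7.4) = 4 dB over threshold.
Input overshoot = R × output overshoot = 6 dB → input = -7.4 + 6 = -1.4 dBFS.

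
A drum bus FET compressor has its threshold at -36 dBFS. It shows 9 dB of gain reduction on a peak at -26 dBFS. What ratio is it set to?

10:1

Input overshoot = -26 − (-36) = 10 dB.
Output overshoot = 10 − 9 = 1 dB.
Ratio = input overshoot / output overshoot = 10 / 1 = 10.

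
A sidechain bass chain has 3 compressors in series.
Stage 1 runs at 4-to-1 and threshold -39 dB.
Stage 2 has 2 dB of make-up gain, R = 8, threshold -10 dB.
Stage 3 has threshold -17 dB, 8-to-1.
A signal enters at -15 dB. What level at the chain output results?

-31 dB

Stage 1: overshoot 24 dB → 24/4 = 6 dB → -33 dB.
Stage 2: -33 dB is at or below the -10 dB threshold — no compression; make-up brings it to -31 dB.
Stage 3: below threshold (-31 ≤ -17); passes unchanged; output -31 dB.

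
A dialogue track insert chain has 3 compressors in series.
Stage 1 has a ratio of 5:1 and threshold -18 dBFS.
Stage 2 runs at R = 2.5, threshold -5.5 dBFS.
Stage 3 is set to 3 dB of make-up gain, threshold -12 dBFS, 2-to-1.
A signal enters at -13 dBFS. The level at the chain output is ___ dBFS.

Stage 1: 5 dB above -18 dBFS, reduced 5:1 to 1 dB above → -17 dBFS.
Stage 2: -17 dBFS is at or below the -5.5 dBFS threshold — no compression; output -17 dBFS.
Stage 3: -17 dBFS ≤ -12 dBFS, so stage 3 doesn't engage; make-up brings it to -14 dBFS.

-14 dBFS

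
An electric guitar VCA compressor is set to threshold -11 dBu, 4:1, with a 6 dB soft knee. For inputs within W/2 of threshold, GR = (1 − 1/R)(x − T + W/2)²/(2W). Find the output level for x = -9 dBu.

-10.5625 dBu

x − T + W/2 = -9 − (-11) + 3 = 5.
GR = (1 − 1/4) × 5² / 12 = 0.75 × 25 / 12 = 1.5625 dB.
Output = -9 − 1.5625 = -10.5625 dBu.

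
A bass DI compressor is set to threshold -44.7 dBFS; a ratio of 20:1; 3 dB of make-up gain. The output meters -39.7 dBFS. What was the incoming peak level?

Remove make-up: -39.7 − 3 = -42.7 dBFS.
Post-compression overshoot = -42.7 − (-44.7) = 2 dB.
Before 20:1 compression the overshoot was 2 × 20 = 40 dB, so input = -44.7 + 40 = -4.7 dBFS.

-4.7 dBFS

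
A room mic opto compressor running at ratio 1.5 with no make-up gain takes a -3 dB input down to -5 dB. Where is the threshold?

Let T be the threshold. Output overshoot = (input overshoot)/R, so -5 − T = (-3 − T)/1.5.
1.5·(-5 − T) = -3 − T → 0.5·T = -7.5 − (-3) = -4.5.
T = -4.5/0.5 = -9 dB.

-9 dB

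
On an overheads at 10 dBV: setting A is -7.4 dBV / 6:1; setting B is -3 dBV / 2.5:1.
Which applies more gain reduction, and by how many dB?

A, by 6.7 dB

A: GR = 17.4 − 17.4/6 = 14.5 dB.
B: GR = 13 − 13/2.5 = 7.8 dB.
Difference: 6.7 dB in favour of A.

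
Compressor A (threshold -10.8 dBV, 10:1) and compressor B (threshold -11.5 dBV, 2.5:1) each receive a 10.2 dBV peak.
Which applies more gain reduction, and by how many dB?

A, by 5.88 dB

A: GR = 21 − 21/10 = 18.9 dB.
B: GR = 21.7 − 21.7/2.5 = 13.02 dB.
A applies 5.88 dB more gain reduction.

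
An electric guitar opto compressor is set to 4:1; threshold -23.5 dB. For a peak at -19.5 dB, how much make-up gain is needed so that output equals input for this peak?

3 dB

The peak compresses to -23.5 + 4/4 = -22.5 dB.
To reach -19.5 dB requires -19.5 − (-22.5) = 3 dB of make-up.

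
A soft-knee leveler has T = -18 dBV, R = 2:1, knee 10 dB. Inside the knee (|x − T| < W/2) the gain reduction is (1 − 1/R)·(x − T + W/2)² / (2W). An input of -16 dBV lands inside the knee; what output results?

x − T + W/2 = -16 − (-18) + 5 = 7.
GR = (1 − 1/2) × 7² / 20 = 0.5 × 49 / 20 = 1.225 dB.
Output = -16 − 1.225 = -17.225 dBV.

-17.225 dBV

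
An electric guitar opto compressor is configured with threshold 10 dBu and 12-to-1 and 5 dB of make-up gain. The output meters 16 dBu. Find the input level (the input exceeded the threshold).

Remove make-up: 16 − 5 = 11 dBu.
That's 1 dB above the 10 dBu threshold.
Before 12:1 compression the overshoot was 1 × 12 = 12 dB, so input = 10 + 12 = 22 dBu.

22 dBu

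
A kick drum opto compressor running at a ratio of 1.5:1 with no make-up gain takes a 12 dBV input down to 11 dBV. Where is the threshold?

Input is 3 dB above T (since output overshoot × R = input overshoot: (11 − T)·1.5 = 12 − T gives T = 9 dBV).
Check: 9 + (12 − 9)/1.5 = 9 + 2 = 11 dBV. ✓

9 dBV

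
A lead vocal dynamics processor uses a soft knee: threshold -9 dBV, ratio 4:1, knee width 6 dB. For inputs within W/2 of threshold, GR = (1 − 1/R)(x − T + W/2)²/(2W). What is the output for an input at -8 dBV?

-9 dBV

x − T + W/2 = -8 − (-9) + 3 = 4.
GR = (1 − 1/4) × 4² / 12 = 0.75 × 16 / 12 = 1 dB.
Output = -8 − 1 = -9 dBV.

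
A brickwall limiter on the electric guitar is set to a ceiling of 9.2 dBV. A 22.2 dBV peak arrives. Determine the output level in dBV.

A brickwall limiter is an ∞:1 compressor: any input above the ceiling is clamped to 9.2 dBV.

9.2 dBV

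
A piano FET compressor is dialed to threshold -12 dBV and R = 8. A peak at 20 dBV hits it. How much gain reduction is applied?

The signal is 32 dB above threshold.
After 8:1 compression the overshoot becomes 32/8 = 4 dB.
Gain reduction = 32 − 4 = 28 dB.

28 dB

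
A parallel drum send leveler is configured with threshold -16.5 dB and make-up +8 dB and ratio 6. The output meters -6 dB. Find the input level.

-1.5 dB

Before make-up, the level was -6 − 8 = -14 dB.
That's 2.5 dB above the -16.5 dB threshold.
Before 6:1 compression the overshoot was 2.5 × 6 = 15 dB, so input = -16.5 + 15 = -1.5 dB.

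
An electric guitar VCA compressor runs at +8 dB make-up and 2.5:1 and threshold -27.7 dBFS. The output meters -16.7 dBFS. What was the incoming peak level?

-20.2 dBFS

Remove make-up: -16.7 − 8 = -24.7 dBFS.
Post-compression overshoot = -24.7 − (-27.7) = 3 dB.
Undo the ratio: input overshoot = 3 × 2.5 = 7.5 dB, giving input = -20.2 dBFS.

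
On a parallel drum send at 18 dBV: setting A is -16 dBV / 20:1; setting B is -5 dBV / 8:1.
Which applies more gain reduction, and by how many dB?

A, by 12.175 dB

A: 34 dB over, compressed to 1.7 dB over, so 32.3 dB of GR.
B: 23 dB over, compressed to 2.875 dB over, so 20.125 dB of GR.
A applies 12.175 dB more gain reduction.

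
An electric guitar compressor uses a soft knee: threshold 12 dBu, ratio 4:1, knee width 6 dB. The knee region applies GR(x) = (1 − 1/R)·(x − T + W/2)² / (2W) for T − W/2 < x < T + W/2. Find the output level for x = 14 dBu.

x − T + W/2 = 14 − 12 + 3 = 5.
GR = (1 − 1/4) × 5² / 12 = 0.75 × 25 / 12 = 1.5625 dB.
Output = 14 − 1.5625 = 12.4375 dBu.

12.4375 dBu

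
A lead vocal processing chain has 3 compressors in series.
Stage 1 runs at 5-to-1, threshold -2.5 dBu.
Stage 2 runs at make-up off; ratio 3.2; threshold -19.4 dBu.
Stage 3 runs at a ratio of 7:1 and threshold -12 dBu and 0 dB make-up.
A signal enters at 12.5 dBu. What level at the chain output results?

-13.18125 dBu

Stage 1: overshoot 15 dB → 15/5 = 3 dB → 0.5 dBu.
Stage 2: 0.5 dBu is 19.9 dB over -19.4 dBu; at 3.2:1 that becomes 6.21875 dB over, giving -13.18125 dBu.
Stage 3: -13.18125 dBu ≤ -12 dBu, so stage 3 doesn't engage; output -13.18125 dBu.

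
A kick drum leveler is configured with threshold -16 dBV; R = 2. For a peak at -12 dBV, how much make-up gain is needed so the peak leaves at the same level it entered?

The peak compresses to -16 + 4/2 = -14 dBV.
To reach -12 dBV requires -12 − (-14) = 2 dB of make-up.

2 dB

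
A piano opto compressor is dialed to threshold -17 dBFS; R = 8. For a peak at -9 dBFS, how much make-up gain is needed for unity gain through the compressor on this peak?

The peak compresses to -17 + 8/8 = -16 dBFS.
To reach -9 dBFS requires -9 − (-16) = 7 dB of make-up.

7 dB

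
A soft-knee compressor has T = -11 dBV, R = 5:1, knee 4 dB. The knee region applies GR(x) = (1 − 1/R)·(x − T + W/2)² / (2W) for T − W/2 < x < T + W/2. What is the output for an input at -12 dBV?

x − T + W/2 = -12 − (-11) + 2 = 1.
GR = (1 − 1/5) × 1² / 8 = 0.8 × 1 / 8 = 0.1 dB.
Output = -12 − 0.1 = -12.1 dBV.

-12.1 dBV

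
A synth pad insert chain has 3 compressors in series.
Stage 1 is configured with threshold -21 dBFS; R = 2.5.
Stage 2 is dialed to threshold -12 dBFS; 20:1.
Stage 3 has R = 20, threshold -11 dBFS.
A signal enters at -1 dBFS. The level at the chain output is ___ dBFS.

Stage 1: 20 dB above -21 dBFS, reduced 2.5:1 to 8 dB above → -13 dBFS.
Stage 2: -13 dBFS is at or below the -12 dBFS threshold — no compression; output -13 dBFS.
Stage 3: -13 dBFS is at or below the -11 dBFS threshold — no compression; output -13 dBFS.

-13 dBFS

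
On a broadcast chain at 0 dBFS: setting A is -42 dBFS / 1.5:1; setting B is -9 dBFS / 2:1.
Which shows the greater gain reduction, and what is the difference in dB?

A: GR = 42 − 42/1.5 = 14 dB.
B: GR = 9 − 9/2 = 4.5 dB.
A applies 9.5 dB more gain reduction.

A, by 9.5 dB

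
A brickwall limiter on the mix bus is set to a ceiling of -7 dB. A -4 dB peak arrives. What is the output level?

-7 dB

A brickwall limiter is an ∞:1 compressor: any input above the ceiling is clamped to -7 dB.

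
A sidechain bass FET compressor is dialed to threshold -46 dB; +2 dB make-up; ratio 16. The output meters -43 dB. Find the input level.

-30 dB

Remove make-up: -43 − 2 = -45 dB.
That's 1 dB above the -46 dB threshold.
Input overshoot = R × output overshoot = 16 dB → input = -46 + 16 = -30 dB.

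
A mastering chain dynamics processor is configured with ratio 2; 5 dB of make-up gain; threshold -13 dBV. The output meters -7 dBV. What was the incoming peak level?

-11 dBV

Remove make-up: -7 − 5 = -12 dBV.
Post-compression overshoot = -12 − (-13) = 1 dB.
Input overshoot = R × output overshoot = 2 dB → input = -13 + 2 = -11 dBV.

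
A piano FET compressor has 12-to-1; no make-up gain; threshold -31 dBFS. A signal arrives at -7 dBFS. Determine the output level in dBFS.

-29 dBFS

-7 dBFS sits 24 dB over threshold.
The 24 dB excess becomes 2 dB after 12:1 reduction.
So the level is -31 + 2 = -29 dBFS.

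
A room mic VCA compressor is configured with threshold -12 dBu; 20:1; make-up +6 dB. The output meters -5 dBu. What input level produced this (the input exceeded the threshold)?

Stripping the +6 dB make-up gives -11 dBu at the gain stage.
That's 1 dB above the -12 dBu threshold.
Input overshoot = R × output overshoot = 20 dB → input = -12 + 20 = 8 dBu.

8 dBu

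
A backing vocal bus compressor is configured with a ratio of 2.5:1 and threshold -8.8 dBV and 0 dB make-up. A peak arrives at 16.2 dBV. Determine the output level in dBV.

16.2 dBV sits 25 dB over threshold.
2.5:1 compression reduces that to 25/2.5 = 10 dB over.
So the level is -8.8 + 10 = 1.2 dBV.

1.2 dBV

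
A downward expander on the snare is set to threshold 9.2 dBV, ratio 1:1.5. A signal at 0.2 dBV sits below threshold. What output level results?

Undershoot = 9.2 − 0.2 = 9 dB.
At 1:1.5, that expands to 13.5 dB under threshold.
Output = 9.2 − 13.5 = -4.3 dBV.

-4.3 dBV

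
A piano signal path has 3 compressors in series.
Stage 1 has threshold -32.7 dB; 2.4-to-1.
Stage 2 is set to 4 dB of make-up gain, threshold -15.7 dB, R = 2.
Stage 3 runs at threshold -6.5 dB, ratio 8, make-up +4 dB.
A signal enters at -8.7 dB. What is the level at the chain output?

-14.7 dB

Stage 1: -8.7 dB is 24 dB over -32.7 dB; at 2.4:1 that becomes 10 dB over, giving -22.7 dB.
Stage 2: -22.7 dB is at or below the -15.7 dB threshold — no compression; make-up brings it to -18.7 dB.
Stage 3: -18.7 dB is at or below the -6.5 dB threshold — no compression; make-up brings it to -14.7 dB.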